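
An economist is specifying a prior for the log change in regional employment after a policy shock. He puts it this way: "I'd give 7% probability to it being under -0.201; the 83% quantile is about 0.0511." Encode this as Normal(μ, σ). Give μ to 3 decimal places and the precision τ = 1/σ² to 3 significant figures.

The p-quantile of Normal(μ,σ) is μ + z_p·σ, with z_{0.07} = -1.476 and z_{0.83} = 0.9542.
Eliminate σ: μ = (z₂·x₁ − z₁·x₂)/(z₂ − z₁) = (0.9542·-0.201 − (-1.476)·0.0511)/2.43 = -0.048.
Then σ = (x₂ − x₁)/(z₂ − z₁) = (0.0511 − -0.201)/2.43 = 0.104.
Precision τ = 1/σ² = 1/0.1037² = 92.9.

μ = -0.048, τ = 92.9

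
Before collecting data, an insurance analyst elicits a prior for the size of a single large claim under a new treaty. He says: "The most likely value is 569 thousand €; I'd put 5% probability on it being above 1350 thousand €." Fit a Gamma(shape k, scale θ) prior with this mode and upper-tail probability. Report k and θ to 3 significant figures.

Gamma(k,θ) with k>1 has mode (k−1)θ, so θ = 569/(k−1).
Need P(X < 1350) = 0.95 with θ tied to k this way. Start at k = 2, θ = 569: P(X<1350) ≈ 0.686.
Too low — raise k to concentrate. Iterating converges to k ≈ 4.66.
Then θ = 569/(4.66−1) ≈ 156.

k ≈ 4.66, θ ≈ 156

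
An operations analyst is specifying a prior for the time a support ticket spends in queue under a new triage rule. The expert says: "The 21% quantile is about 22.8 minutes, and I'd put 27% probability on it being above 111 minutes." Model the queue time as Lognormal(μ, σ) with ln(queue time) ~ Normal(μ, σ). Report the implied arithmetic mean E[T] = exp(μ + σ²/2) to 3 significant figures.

If T ~ Lognormal(μ,σ) then ln T ~ Normal(μ,σ), so the p-quantile of ln T is μ + z_p·σ.
ln(22.8) = 3.127 and ln(111) = 4.71; z_{0.21} = -0.8064, z_{0.73} = 0.6128.
σ = (4.71 − 3.127)/(0.6128 − (-0.8064)) = 1.115.
μ = 3.127 − (-0.8064)·1.115 = 4.026.
E[T] = exp(μ + σ²/2) = exp(4.026 + 0.6219) = 104 minutes.

E[T] ≈ 104 minutes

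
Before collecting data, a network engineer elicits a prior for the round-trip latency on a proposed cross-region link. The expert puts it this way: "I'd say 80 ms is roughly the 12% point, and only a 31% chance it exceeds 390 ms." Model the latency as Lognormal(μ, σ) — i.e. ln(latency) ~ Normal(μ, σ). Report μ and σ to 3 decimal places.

If T ~ Lognormal(μ,σ) then ln T ~ Normal(μ,σ), so the p-quantile of ln T is μ + z_p·σ.
ln(80) = 4.382 and ln(390) = 5.966; z_{0.12} = -1.175, z_{0.69} = 0.4959.
σ = (5.966 − 4.382)/(0.4959 − (-1.175)) = 0.948.
μ = 4.382 − (-1.175)·0.948 = 5.496.

μ ≈ 5.496, σ ≈ 0.948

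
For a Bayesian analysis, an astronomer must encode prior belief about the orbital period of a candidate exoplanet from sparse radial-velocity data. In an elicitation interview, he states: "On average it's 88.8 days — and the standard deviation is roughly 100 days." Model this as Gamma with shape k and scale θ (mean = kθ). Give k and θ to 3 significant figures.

For Gamma(k, scale θ): mean = kθ, variance = kθ², so CV = 1/√k.
CV = SD/mean = 100/88.8 = 1.126, hence k = 1/CV² = 0.789.
Then θ = mean/k = 88.8/0.789 = 113.

k ≈ 0.789, θ ≈ 113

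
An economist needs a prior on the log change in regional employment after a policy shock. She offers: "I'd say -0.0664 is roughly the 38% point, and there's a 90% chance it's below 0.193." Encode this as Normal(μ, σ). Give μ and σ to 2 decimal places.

μ = -0.02, σ = 0.16

The p-quantile of Normal(μ,σ) is μ + z_p·σ, with z_{0.38} = -0.3055 and z_{0.9} = 1.282.
Eliminate σ: μ = (z₂·x₁ − z₁·x₂)/(z₂ − z₁) = (1.282·-0.0664 − (-0.3055)·0.193)/1.587 = -0.02.
Then σ = (x₂ − x₁)/(z₂ − z₁) = (0.193 − -0.0664)/1.587 = 0.16.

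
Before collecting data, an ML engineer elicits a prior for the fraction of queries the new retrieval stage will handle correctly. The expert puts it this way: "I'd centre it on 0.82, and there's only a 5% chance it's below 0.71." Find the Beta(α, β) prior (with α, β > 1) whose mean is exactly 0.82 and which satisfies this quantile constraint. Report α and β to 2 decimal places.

With mean 0.82 fixed, write α = 0.82s, β = 0.18s where s = α+β.
Need P(θ < 0.71) = 0.05 under Beta(0.82s, 0.18s). Normal approximation: (q−m)/√(m(1−m)/s) ≈ z_{0.05} = -1.64, so s ≈ 0.82·0.18·(-1.64)²/(0.71−0.82)² = 33.0.
At s = 33.0: P(θ<0.71) ≈ 0.062. Adjusting to match 0.05 gives s ≈ 38.10.
So α = 0.82·38.10 ≈ 31.24, β = 0.18·38.10 ≈ 6.86.

α ≈ 31.24, β ≈ 6.86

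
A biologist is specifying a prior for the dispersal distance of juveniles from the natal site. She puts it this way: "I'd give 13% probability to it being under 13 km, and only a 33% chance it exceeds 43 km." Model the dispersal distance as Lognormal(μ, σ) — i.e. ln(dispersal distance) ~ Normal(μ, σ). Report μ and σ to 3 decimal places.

If T ~ Lognormal(μ,σ) then ln T ~ Normal(μ,σ), so the p-quantile of ln T is μ + z_p·σ.
ln(13) = 2.565 and ln(43) = 3.761; z_{0.13} = -1.126, z_{0.67} = 0.4399.
σ = (3.761 − 2.565)/(0.4399 − (-1.126)) = 0.764.
μ = 2.565 − (-1.126)·0.764 = 3.425.

μ ≈ 3.425, σ ≈ 0.764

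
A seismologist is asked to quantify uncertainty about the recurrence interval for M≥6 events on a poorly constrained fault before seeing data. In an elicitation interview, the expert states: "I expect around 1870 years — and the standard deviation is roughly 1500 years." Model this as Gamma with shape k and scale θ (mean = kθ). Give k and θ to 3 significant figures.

For Gamma(k, scale θ): mean = kθ, variance = kθ², so CV = 1/√k.
CV = SD/mean = 1500/1870 = 0.8021, hence k = 1/CV² = 1.55.
Then θ = mean/k = 1870/1.55 = 1200.

k ≈ 1.55, θ ≈ 1200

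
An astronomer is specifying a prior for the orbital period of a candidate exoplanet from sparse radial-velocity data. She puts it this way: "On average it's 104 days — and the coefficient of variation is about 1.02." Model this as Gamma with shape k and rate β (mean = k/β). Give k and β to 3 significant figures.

k ≈ 0.961, β ≈ 0.00924

For Gamma(k, rate β): mean = k/β, variance = k/β², so CV = 1/√k.
CV = 1.02, hence k = 1/CV² = 0.961.
Then β = k/mean = 0.961/104 = 0.00924.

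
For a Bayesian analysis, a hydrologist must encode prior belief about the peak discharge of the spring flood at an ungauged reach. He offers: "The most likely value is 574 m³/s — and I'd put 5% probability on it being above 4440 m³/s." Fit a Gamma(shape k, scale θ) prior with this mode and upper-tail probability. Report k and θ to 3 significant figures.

Gamma(k,θ) with k>1 has mode (k−1)θ, so θ = 574/(k−1).
Need P(X < 4440) = 0.95 with θ tied to k this way. Start at k = 2, θ = 574: P(X<4440) ≈ 0.996.
Too high — lower k to spread out. Iterating converges to k ≈ 1.51.
Then θ = 574/(1.51−1) ≈ 1130.

k ≈ 1.51, θ ≈ 1130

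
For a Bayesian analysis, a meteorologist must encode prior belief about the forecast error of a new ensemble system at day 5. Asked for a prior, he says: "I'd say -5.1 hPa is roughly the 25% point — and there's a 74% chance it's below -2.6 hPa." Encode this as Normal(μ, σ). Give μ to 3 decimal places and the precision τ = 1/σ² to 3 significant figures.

The p-quantile of Normal(μ,σ) is μ + z_p·σ, with z_{0.25} = -0.6745 and z_{0.74} = 0.6433.
Eliminate σ: μ = (z₂·x₁ − z₁·x₂)/(z₂ − z₁) = (0.6433·-5.1 − (-0.6745)·-2.6)/1.318 = -3.820.
Then σ = (x₂ − x₁)/(z₂ − z₁) = (-2.6 − -5.1)/1.318 = 1.897.
Precision τ = 1/σ² = 1/1.897² = 0.278.

μ = -3.820, τ = 0.278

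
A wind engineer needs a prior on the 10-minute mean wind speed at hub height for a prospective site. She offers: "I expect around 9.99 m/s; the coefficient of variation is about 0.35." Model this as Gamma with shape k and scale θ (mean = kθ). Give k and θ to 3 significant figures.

k ≈ 8.16, θ ≈ 1.22

For Gamma(k, scale θ): mean = kθ, variance = kθ², so CV = 1/√k.
CV = 0.35, hence k = 1/CV² = 8.16.
Then θ = mean/k = 9.99/8.16 = 1.22.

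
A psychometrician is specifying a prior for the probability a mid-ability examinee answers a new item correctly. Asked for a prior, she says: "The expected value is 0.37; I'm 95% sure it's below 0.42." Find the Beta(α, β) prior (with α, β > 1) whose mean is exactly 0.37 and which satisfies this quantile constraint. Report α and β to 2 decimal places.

With mean 0.37 fixed, write α = 0.37s, β = 0.63s where s = α+β.
Need P(θ < 0.42) = 0.95 under Beta(0.37s, 0.63s). Normal approximation: (q−m)/√(m(1−m)/s) ≈ z_{0.95} = 1.64, so s ≈ 0.37·0.63·(1.64)²/(0.42−0.37)² = 252.3.
At s = 252.3: P(θ<0.42) ≈ 0.948. Adjusting to match 0.95 gives s ≈ 257.25.
So α = 0.37·257.25 ≈ 95.18, β = 0.63·257.25 ≈ 162.07.

α ≈ 95.18, β ≈ 162.07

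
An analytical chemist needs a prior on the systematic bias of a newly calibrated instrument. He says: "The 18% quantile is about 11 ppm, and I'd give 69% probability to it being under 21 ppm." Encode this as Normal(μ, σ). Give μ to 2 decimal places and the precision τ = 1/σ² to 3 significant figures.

μ = 17.49, τ = 0.0199

For Normal(μ,σ), the p-quantile is μ + z_p·σ. Here z_{0.18} = -0.9154, z_{0.69} = 0.4959.
So 11 = μ − 0.9154σ and 21 = μ + 0.4959σ.
Subtracting: σ = (21 − 11)/(0.4959 − (-0.9154)) = 7.09.
Then μ = 11 − (-0.9154)·7.09 = 17.49.
Precision τ = 1/σ² = 1/7.086² = 0.0199.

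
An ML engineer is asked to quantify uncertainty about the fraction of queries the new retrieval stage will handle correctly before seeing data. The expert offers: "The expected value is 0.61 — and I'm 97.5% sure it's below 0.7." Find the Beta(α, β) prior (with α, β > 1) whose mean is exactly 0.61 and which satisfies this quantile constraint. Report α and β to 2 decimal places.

α ≈ 65.03, β ≈ 41.58

With mean 0.61 fixed, write α = 0.61s, β = 0.39s where s = α+β.
Need P(θ < 0.7) = 0.975 under Beta(0.61s, 0.39s). Normal approximation: (q−m)/√(m(1−m)/s) ≈ z_{0.975} = 1.96, so s ≈ 0.61·0.39·(1.96)²/(0.7−0.61)² = 112.8.
At s = 112.8: P(θ<0.7) ≈ 0.978. Adjusting to match 0.975 gives s ≈ 106.61.
So α = 0.61·106.61 ≈ 65.03, β = 0.39·106.61 ≈ 41.58.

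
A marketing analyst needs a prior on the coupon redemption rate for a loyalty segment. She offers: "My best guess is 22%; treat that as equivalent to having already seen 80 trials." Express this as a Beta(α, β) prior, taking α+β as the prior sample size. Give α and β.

Under the effective-sample-size interpretation, Beta(α, β) has prior mean α/(α+β) and prior sample size α+β.
So α+β = 80 and α/(α+β) = 0.22, giving α = 0.22·80 = 17.6 and β = 80 − 17.6 = 62.4.

α = 17.6, β = 62.4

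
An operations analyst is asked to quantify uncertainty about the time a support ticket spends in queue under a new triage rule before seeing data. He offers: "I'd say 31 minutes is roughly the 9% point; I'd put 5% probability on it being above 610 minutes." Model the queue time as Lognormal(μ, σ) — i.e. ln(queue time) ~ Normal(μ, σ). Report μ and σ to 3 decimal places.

If T ~ Lognormal(μ,σ) then ln T ~ Normal(μ,σ), so the p-quantile of ln T is μ + z_p·σ.
ln(31) = 3.434 and ln(610) = 6.413; z_{0.09} = -1.341, z_{0.95} = 1.645.
σ = (6.413 − 3.434)/(1.645 − (-1.341)) = 0.998.
μ = 3.434 − (-1.341)·0.998 = 4.772.

μ ≈ 4.772, σ ≈ 0.998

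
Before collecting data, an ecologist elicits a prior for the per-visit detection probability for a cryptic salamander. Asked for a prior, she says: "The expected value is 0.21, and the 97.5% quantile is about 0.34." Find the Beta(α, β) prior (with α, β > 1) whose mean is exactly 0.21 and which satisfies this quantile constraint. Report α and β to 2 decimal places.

With mean 0.21 fixed, write α = 0.21s, β = 0.79s where s = α+β.
Need P(θ < 0.34) = 0.975 under Beta(0.21s, 0.79s). Normal approximation: (q−m)/√(m(1−m)/s) ≈ z_{0.975} = 1.96, so s ≈ 0.21·0.79·(1.96)²/(0.34−0.21)² = 37.7.
At s = 37.7: P(θ<0.34) ≈ 0.966. Adjusting to match 0.975 gives s ≈ 44.26.
So α = 0.21·44.26 ≈ 9.29, β = 0.79·44.26 ≈ 34.96.

α ≈ 9.29, β ≈ 34.96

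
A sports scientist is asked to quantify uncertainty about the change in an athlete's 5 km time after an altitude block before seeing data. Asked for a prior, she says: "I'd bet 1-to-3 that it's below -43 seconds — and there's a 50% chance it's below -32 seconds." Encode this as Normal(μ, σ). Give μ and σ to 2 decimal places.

For Normal(μ,σ), the p-quantile is μ + z_p·σ. Here z_{0.25} = -0.6745, z_{0.5} = 0.
So -43 = μ − 0.6745σ and -32 = μ + 0σ.
Subtracting: σ = (-32 − -43)/(0 − (-0.6745)) = 16.31.
Then μ = -43 − (-0.6745)·16.31 = -32.00.

μ = -32.00, σ = 16.31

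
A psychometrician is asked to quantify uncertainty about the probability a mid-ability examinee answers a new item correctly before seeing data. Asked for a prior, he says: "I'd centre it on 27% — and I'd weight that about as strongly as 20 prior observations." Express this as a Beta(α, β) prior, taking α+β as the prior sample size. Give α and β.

Under the effective-sample-size interpretation, Beta(α, β) has prior mean α/(α+β) and prior sample size α+β.
So α+β = 20 and α/(α+β) = 0.27, giving α = 0.27·20 = 5.4 and β = 20 − 5.4 = 14.6.

α = 5.4, β = 14.6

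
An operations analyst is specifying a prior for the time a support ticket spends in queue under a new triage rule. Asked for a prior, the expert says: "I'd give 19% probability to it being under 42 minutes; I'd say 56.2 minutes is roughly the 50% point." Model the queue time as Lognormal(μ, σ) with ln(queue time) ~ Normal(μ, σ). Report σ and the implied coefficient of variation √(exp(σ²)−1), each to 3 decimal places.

If T ~ Lognormal(μ,σ) then ln T ~ Normal(μ,σ), so the p-quantile of ln T is μ + z_p·σ.
ln(42) = 3.738 and ln(56.2) = 4.029; z_{0.19} = -0.8779, z_{0.5} = 0.
σ = (4.029 − 3.738)/(0 − (-0.8779)) = 0.332.
μ = 3.738 − (-0.8779)·0.332 = 4.029.
CV = √(exp(σ²)−1) = √(exp(0.1101)−1) = 0.341.

σ ≈ 0.332, CV ≈ 0.341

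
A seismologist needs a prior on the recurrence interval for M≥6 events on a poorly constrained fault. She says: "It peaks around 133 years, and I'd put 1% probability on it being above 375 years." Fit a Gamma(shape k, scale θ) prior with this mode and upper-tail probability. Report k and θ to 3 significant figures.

k ≈ 5.25, θ ≈ 31.3

Gamma(k,θ) with k>1 has mode (k−1)θ, so θ = 133/(k−1).
Need P(X < 375) = 0.99 with θ tied to k this way. Start at k = 2, θ = 133: P(X<375) ≈ 0.772.
Too low — raise k to concentrate. Iterating converges to k ≈ 5.25.
Then θ = 133/(5.25−1) ≈ 31.3.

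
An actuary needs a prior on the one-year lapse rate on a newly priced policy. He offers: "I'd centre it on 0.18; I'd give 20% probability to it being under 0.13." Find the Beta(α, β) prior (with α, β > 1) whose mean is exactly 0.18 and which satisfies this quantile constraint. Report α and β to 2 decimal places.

With mean 0.18 fixed, write α = 0.18s, β = 0.82s where s = α+β.
Need P(θ < 0.13) = 0.2 under Beta(0.18s, 0.82s). Normal approximation: (q−m)/√(m(1−m)/s) ≈ z_{0.2} = -0.842, so s ≈ 0.18·0.82·(-0.842)²/(0.13−0.18)² = 41.8.
At s = 41.8: P(θ<0.13) ≈ 0.205. Adjusting to match 0.2 gives s ≈ 43.36.
So α = 0.18·43.36 ≈ 7.81, β = 0.82·43.36 ≈ 35.56.

α ≈ 7.81, β ≈ 35.56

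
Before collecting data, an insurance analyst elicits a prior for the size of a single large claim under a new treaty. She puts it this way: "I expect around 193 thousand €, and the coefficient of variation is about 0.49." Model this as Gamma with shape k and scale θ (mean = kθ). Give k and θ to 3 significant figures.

For Gamma(k, scale θ): mean = kθ, variance = kθ², so CV = 1/√k.
CV = 0.49, hence k = 1/CV² = 4.16.
Then θ = mean/k = 193/4.16 = 46.3.

k ≈ 4.16, θ ≈ 46.3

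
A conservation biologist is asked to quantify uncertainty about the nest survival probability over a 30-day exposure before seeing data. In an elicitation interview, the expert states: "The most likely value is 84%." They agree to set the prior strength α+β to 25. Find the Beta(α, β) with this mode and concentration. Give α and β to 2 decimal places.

α = 20.32, β = 4.68

For α,β > 1 the Beta mode is (α−1)/(α+β−2). With α+β = 25, the mode is (α−1)/23.
Set (α−1)/23 = 0.84 → α = 1 + 0.84·23 = 20.32.
β = 25 − α = 4.68.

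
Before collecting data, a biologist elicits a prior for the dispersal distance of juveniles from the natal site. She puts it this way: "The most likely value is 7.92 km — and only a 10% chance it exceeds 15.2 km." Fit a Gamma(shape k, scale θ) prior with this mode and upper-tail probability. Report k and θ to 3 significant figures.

k ≈ 5.5, θ ≈ 1.76

Gamma(k,θ) with k>1 has mode (k−1)θ, so θ = 7.92/(k−1).
Need P(X < 15.2) = 0.9 with θ tied to k this way. Start at k = 2, θ = 7.92: P(X<15.2) ≈ 0.572.
Too low — raise k to concentrate. Iterating converges to k ≈ 5.5.
Then θ = 7.92/(5.5−1) ≈ 1.76.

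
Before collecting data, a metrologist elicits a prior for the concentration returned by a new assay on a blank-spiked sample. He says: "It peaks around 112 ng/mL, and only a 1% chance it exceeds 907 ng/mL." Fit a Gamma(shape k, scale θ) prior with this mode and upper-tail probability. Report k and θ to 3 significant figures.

Gamma(k,θ) with k>1 has mode (k−1)θ, so θ = 112/(k−1).
Need P(X < 907) = 0.99 with θ tied to k this way. Start at k = 2, θ = 112: P(X<907) ≈ 0.997.
Too high — lower k to spread out. Iterating converges to k ≈ 1.76.
Then θ = 112/(1.76−1) ≈ 146.

k ≈ 1.76, θ ≈ 146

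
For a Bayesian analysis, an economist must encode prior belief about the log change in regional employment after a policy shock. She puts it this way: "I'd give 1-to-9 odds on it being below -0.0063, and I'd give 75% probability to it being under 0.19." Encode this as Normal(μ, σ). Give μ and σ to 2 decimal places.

μ = 0.12, σ = 0.10

For Normal(μ,σ), the p-quantile is μ + z_p·σ. Here z_{0.1} = -1.282, z_{0.75} = 0.6745.
So -0.0063 = μ − 1.282σ and 0.19 = μ + 0.6745σ.
Subtracting: σ = (0.19 − -0.0063)/(0.6745 − (-1.282)) = 0.10.
Then μ = -0.0063 − (-1.282)·0.10 = 0.12.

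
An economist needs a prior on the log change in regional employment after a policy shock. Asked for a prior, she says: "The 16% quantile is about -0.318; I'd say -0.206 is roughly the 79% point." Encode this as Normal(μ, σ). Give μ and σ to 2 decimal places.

For Normal(μ,σ), the p-quantile is μ + z_p·σ. Here z_{0.16} = -0.9945, z_{0.79} = 0.8064.
So -0.318 = μ − 0.9945σ and -0.206 = μ + 0.8064σ.
Subtracting: σ = (-0.206 − -0.318)/(0.8064 − (-0.9945)) = 0.06.
Then μ = -0.318 − (-0.9945)·0.06 = -0.26.

μ = -0.26, σ = 0.06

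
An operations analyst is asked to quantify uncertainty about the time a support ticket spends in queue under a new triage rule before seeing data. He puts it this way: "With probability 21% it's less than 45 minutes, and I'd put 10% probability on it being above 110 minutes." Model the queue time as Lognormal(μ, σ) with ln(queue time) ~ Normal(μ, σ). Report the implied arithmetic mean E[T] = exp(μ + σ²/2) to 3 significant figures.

E[T] ≈ 69.7 minutes

If T ~ Lognormal(μ,σ) then ln T ~ Normal(μ,σ), so the p-quantile of ln T is μ + z_p·σ.
ln(45) = 3.807 and ln(110) = 4.7; z_{0.21} = -0.8064, z_{0.9} = 1.282.
σ = (4.7 − 3.807)/(1.282 − (-0.8064)) = 0.428.
μ = 3.807 − (-0.8064)·0.428 = 4.152.
E[T] = exp(μ + σ²/2) = exp(4.152 + 0.0916) = 69.7 minutes.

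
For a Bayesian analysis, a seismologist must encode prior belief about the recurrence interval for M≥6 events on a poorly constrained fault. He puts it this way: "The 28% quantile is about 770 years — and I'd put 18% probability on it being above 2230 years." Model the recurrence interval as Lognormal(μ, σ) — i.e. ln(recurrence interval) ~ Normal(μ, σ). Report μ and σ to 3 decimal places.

μ ≈ 7.060, σ ≈ 0.710

If T ~ Lognormal(μ,σ) then ln T ~ Normal(μ,σ), so the p-quantile of ln T is μ + z_p·σ.
ln(770) = 6.646 and ln(2230) = 7.71; z_{0.28} = -0.5828, z_{0.82} = 0.9154.
σ = (7.71 − 6.646)/(0.9154 − (-0.5828)) = 0.710.
μ = 6.646 − (-0.5828)·0.710 = 7.060.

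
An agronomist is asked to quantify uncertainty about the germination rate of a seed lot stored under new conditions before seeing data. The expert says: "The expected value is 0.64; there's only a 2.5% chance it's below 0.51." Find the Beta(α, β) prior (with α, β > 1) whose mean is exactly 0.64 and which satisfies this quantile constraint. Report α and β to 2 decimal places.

α ≈ 35.19, β ≈ 19.79

With mean 0.64 fixed, write α = 0.64s, β = 0.36s where s = α+β.
Need P(θ < 0.51) = 0.025 under Beta(0.64s, 0.36s). Normal approximation: (q−m)/√(m(1−m)/s) ≈ z_{0.025} = -1.96, so s ≈ 0.64·0.36·(-1.96)²/(0.51−0.64)² = 52.4.
At s = 52.4: P(θ<0.51) ≈ 0.028. Adjusting to match 0.025 gives s ≈ 54.98.
So α = 0.64·54.98 ≈ 35.19, β = 0.36·54.98 ≈ 19.79.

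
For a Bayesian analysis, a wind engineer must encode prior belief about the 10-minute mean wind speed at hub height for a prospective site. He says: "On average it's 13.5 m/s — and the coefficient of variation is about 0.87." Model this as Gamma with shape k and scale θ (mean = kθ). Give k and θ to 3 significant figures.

k ≈ 1.32, θ ≈ 10.2

For Gamma(k, scale θ): mean = kθ, variance = kθ², so CV = 1/√k.
CV = 0.87, hence k = 1/CV² = 1.32.
Then θ = mean/k = 13.5/1.32 = 10.2.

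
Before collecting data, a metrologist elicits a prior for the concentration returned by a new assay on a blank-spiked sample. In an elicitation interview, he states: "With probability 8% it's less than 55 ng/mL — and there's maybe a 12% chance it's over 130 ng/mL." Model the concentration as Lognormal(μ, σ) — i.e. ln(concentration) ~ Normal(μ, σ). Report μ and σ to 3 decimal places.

If T ~ Lognormal(μ,σ) then ln T ~ Normal(μ,σ), so the p-quantile of ln T is μ + z_p·σ.
ln(55) = 4.007 and ln(130) = 4.868; z_{0.08} = -1.405, z_{0.88} = 1.175.
σ = (4.868 − 4.007)/(1.175 − (-1.405)) = 0.333.
μ = 4.007 − (-1.405)·0.333 = 4.476.

μ ≈ 4.476, σ ≈ 0.333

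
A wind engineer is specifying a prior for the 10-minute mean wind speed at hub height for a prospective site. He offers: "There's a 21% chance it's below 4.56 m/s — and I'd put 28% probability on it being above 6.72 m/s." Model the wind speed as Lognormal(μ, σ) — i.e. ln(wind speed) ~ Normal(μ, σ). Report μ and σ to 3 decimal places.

μ ≈ 1.742, σ ≈ 0.279

If T ~ Lognormal(μ,σ) then ln T ~ Normal(μ,σ), so the p-quantile of ln T is μ + z_p·σ.
ln(4.56) = 1.517 and ln(6.72) = 1.905; z_{0.21} = -0.8064, z_{0.72} = 0.5828.
σ = (1.905 − 1.517)/(0.5828 − (-0.8064)) = 0.279.
μ = 1.517 − (-0.8064)·0.279 = 1.742.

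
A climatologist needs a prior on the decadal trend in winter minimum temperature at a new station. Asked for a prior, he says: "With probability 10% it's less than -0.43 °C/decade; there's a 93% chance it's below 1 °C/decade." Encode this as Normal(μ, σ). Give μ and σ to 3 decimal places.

μ = 0.235, σ = 0.519

The p-quantile of Normal(μ,σ) is μ + z_p·σ, with z_{0.1} = -1.282 and z_{0.93} = 1.476.
Eliminate σ: μ = (z₂·x₁ − z₁·x₂)/(z₂ − z₁) = (1.476·-0.43 − (-1.282)·1)/2.757 = 0.235.
Then σ = (x₂ − x₁)/(z₂ − z₁) = (1 − -0.43)/2.757 = 0.519.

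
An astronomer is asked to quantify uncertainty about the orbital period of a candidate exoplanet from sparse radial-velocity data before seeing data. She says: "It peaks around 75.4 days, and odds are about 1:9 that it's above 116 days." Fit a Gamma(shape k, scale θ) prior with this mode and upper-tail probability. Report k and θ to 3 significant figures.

k ≈ 11.1, θ ≈ 7.49

Gamma(k,θ) with k>1 has mode (k−1)θ, so θ = 75.4/(k−1).
Need P(X < 116) = 0.9 with θ tied to k this way. Start at k = 2, θ = 75.4: P(X<116) ≈ 0.455.
Too low — raise k to concentrate. Iterating converges to k ≈ 11.1.
Then θ = 75.4/(11.1−1) ≈ 7.49.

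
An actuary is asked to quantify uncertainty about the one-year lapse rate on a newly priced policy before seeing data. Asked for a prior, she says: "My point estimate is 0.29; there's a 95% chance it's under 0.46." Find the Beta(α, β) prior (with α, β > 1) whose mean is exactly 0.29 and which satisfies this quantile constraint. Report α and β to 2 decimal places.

α ≈ 6.12, β ≈ 14.97

With mean 0.29 fixed, write α = 0.29s, β = 0.71s where s = α+β.
Need P(θ < 0.46) = 0.95 under Beta(0.29s, 0.71s). Normal approximation: (q−m)/√(m(1−m)/s) ≈ z_{0.95} = 1.64, so s ≈ 0.29·0.71·(1.64)²/(0.46−0.29)² = 19.3.
At s = 19.3: P(θ<0.46) ≈ 0.943. Adjusting to match 0.95 gives s ≈ 21.09.
So α = 0.29·21.09 ≈ 6.12, β = 0.71·21.09 ≈ 14.97.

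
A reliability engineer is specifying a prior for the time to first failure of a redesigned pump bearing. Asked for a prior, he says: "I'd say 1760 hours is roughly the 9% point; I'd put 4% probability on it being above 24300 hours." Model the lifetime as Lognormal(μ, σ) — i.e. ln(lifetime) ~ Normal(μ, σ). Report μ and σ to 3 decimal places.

If T ~ Lognormal(μ,σ) then ln T ~ Normal(μ,σ), so the p-quantile of ln T is μ + z_p·σ.
ln(1760) = 7.473 and ln(24300) = 10.1; z_{0.09} = -1.341, z_{0.96} = 1.751.
σ = (10.1 − 7.473)/(1.751 − (-1.341)) = 0.849.
μ = 7.473 − (-1.341)·0.849 = 8.612.

μ ≈ 8.612, σ ≈ 0.849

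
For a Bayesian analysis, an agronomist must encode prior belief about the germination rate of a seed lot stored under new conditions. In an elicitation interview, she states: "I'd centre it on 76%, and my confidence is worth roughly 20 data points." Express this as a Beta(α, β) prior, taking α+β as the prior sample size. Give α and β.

Under the effective-sample-size interpretation, Beta(α, β) has prior mean α/(α+β) and prior sample size α+β.
So α+β = 20 and α/(α+β) = 0.76, giving α = 0.76·20 = 15.2 and β = 20 − 15.2 = 4.8.

α = 15.2, β = 4.8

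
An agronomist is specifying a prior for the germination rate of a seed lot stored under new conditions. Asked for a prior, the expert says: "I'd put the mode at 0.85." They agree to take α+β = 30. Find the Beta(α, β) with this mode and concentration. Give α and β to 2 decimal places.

α = 24.80, β = 5.20

For α,β > 1 the Beta mode is (α−1)/(α+β−2). With α+β = 30, the mode is (α−1)/28.
Set (α−1)/28 = 0.85 → α = 1 + 0.85·28 = 24.80.
β = 30 − α = 5.20.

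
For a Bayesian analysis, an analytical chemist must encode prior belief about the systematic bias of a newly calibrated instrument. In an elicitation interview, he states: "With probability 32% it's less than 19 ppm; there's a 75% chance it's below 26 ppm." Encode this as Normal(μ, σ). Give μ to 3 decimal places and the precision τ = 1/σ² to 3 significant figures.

μ = 21.866, τ = 0.0266

For Normal(μ,σ), the p-quantile is μ + z_p·σ. Here z_{0.32} = -0.4677, z_{0.75} = 0.6745.
So 19 = μ − 0.4677σ and 26 = μ + 0.6745σ.
Subtracting: σ = (26 − 19)/(0.6745 − (-0.4677)) = 6.129.
Then μ = 19 − (-0.4677)·6.129 = 21.866.
Precision τ = 1/σ² = 1/6.129² = 0.0266.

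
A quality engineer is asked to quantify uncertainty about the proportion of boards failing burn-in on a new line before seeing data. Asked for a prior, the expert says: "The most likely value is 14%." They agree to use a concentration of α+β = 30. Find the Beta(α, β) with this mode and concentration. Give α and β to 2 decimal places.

For α,β > 1 the Beta mode is (α−1)/(α+β−2). With α+β = 30, the mode is (α−1)/28.
Set (α−1)/28 = 0.14 → α = 1 + 0.14·28 = 4.92.
β = 30 − α = 25.08.

α = 4.92, β = 25.08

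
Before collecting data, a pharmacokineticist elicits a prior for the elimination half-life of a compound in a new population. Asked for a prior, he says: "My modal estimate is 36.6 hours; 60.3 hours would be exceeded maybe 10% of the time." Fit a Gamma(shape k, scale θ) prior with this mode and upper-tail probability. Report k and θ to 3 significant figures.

k ≈ 8.57, θ ≈ 4.84

Gamma(k,θ) with k>1 has mode (k−1)θ, so θ = 36.6/(k−1).
Need P(X < 60.3) = 0.9 with θ tied to k this way. Start at k = 2, θ = 36.6: P(X<60.3) ≈ 0.490.
Too low — raise k to concentrate. Iterating converges to k ≈ 8.57.
Then θ = 36.6/(8.57−1) ≈ 4.84.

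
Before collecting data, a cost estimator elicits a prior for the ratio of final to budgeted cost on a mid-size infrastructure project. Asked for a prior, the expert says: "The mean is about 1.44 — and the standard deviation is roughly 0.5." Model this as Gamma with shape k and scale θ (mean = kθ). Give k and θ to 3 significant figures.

For Gamma(k, scale θ): mean = kθ, variance = kθ², so CV = 1/√k.
CV = SD/mean = 0.5/1.44 = 0.3472, hence k = 1/CV² = 8.29.
Then θ = mean/k = 1.44/8.29 = 0.174.

k ≈ 8.29, θ ≈ 0.174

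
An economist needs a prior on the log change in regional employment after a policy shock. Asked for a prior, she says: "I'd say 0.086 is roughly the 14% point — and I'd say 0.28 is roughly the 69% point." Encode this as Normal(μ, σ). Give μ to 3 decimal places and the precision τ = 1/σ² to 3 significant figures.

For Normal(μ,σ), the p-quantile is μ + z_p·σ. Here z_{0.14} = -1.08, z_{0.69} = 0.4959.
So 0.086 = μ − 1.08σ and 0.28 = μ + 0.4959σ.
Subtracting: σ = (0.28 − 0.086)/(0.4959 − (-1.08)) = 0.123.
Then μ = 0.086 − (-1.08)·0.123 = 0.219.
Precision τ = 1/σ² = 1/0.1231² = 66.

μ = 0.219, τ = 66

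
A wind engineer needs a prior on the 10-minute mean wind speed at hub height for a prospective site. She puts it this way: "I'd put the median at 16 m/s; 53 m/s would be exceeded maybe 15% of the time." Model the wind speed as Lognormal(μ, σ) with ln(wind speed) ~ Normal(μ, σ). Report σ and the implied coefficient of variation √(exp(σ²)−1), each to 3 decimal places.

If T ~ Lognormal(μ,σ) then ln T ~ Normal(μ,σ), so the p-quantile of ln T is μ + z_p·σ.
ln(16) = 2.773 and ln(53) = 3.97; z_{0.5} = 0, z_{0.85} = 1.036.
σ = (3.97 − 2.773)/(1.036 − (0)) = 1.156.
μ = 2.773 − (0)·1.156 = 2.773.
CV = √(exp(σ²)−1) = √(exp(1.3354)−1) = 1.674.

σ ≈ 1.156, CV ≈ 1.674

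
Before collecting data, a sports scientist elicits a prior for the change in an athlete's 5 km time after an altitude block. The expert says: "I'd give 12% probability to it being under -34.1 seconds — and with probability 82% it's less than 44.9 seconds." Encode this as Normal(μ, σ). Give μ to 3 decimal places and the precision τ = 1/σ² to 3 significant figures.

For Normal(μ,σ), the p-quantile is μ + z_p·σ. Here z_{0.12} = -1.175, z_{0.82} = 0.9154.
So -34.1 = μ − 1.175σ and 44.9 = μ + 0.9154σ.
Subtracting: σ = (44.9 − -34.1)/(0.9154 − (-1.175)) = 37.793.
Then μ = -34.1 − (-1.175)·37.793 = 10.306.
Precision τ = 1/σ² = 1/37.79² = 0.0007.

μ = 10.306, τ = 0.0007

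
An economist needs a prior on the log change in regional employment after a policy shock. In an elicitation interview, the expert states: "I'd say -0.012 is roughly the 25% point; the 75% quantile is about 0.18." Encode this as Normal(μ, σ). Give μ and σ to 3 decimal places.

μ = 0.084, σ = 0.142

The p-quantile of Normal(μ,σ) is μ + z_p·σ, with z_{0.25} = -0.6745 and z_{0.75} = 0.6745.
Eliminate σ: μ = (z₂·x₁ − z₁·x₂)/(z₂ − z₁) = (0.6745·-0.012 − (-0.6745)·0.18)/1.349 = 0.084.
Then σ = (x₂ − x₁)/(z₂ − z₁) = (0.18 − -0.012)/1.349 = 0.142.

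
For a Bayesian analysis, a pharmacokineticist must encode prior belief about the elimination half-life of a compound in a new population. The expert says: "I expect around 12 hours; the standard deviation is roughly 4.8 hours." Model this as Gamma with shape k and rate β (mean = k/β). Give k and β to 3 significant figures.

For Gamma(k, rate β): mean = k/β, variance = k/β², so CV = 1/√k.
CV = SD/mean = 4.8/12 = 0.4, hence k = 1/CV² = 6.25.
Then β = k/mean = 6.25/12 = 0.521.

k ≈ 6.25, β ≈ 0.521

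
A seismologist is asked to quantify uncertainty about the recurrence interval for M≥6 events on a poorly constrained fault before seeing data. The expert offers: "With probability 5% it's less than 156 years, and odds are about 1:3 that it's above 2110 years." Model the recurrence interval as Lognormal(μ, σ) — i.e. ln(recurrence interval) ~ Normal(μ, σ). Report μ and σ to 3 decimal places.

If T ~ Lognormal(μ,σ) then ln T ~ Normal(μ,σ), so the p-quantile of ln T is μ + z_p·σ.
ln(156) = 5.05 and ln(2110) = 7.654; z_{0.05} = -1.645, z_{0.75} = 0.6745.
σ = (7.654 − 5.05)/(0.6745 − (-1.645)) = 1.123.
μ = 5.05 − (-1.645)·1.123 = 6.897.

μ ≈ 6.897, σ ≈ 1.123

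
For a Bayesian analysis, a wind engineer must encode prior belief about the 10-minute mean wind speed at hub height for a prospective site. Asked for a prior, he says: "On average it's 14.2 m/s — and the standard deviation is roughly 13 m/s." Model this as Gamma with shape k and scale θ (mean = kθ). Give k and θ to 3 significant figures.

For Gamma(k, scale θ): mean = kθ, variance = kθ², so CV = 1/√k.
CV = SD/mean = 13/14.2 = 0.9155, hence k = 1/CV² = 1.19.
Then θ = mean/k = 14.2/1.19 = 11.9.

k ≈ 1.19, θ ≈ 11.9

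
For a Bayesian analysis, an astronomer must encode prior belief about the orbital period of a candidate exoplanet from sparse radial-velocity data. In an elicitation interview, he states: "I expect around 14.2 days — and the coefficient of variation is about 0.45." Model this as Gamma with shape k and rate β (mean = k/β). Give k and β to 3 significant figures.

k ≈ 4.94, β ≈ 0.348

For Gamma(k, rate β): mean = k/β, variance = k/β², so CV = 1/√k.
CV = 0.45, hence k = 1/CV² = 4.94.
Then β = k/mean = 4.94/14.2 = 0.348.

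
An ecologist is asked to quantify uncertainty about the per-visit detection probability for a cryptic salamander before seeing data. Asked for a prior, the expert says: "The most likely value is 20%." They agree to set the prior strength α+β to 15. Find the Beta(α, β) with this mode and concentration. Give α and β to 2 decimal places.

α = 3.60, β = 11.40

For α,β > 1 the Beta mode is (α−1)/(α+β−2). With α+β = 15, the mode is (α−1)/13.
Set (α−1)/13 = 0.2 → α = 1 + 0.2·13 = 3.60.
β = 15 − α = 11.40.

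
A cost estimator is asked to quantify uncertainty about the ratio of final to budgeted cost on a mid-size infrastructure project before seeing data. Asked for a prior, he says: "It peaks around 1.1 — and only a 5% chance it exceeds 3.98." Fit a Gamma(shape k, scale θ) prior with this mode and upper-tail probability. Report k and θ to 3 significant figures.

Gamma(k,θ) with k>1 has mode (k−1)θ, so θ = 1.1/(k−1).
Need P(X < 3.98) = 0.95 with θ tied to k this way. Start at k = 2, θ = 1.1: P(X<3.98) ≈ 0.876.
Too low — raise k to concentrate. Iterating converges to k ≈ 2.55.
Then θ = 1.1/(2.55−1) ≈ 0.709.

k ≈ 2.55, θ ≈ 0.709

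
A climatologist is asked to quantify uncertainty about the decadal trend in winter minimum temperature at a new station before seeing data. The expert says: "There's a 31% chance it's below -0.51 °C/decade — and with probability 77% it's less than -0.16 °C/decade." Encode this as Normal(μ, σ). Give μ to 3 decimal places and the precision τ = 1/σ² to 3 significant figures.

For Normal(μ,σ), the p-quantile is μ + z_p·σ. Here z_{0.31} = -0.4959, z_{0.77} = 0.7388.
So -0.51 = μ − 0.4959σ and -0.16 = μ + 0.7388σ.
Subtracting: σ = (-0.16 − -0.51)/(0.7388 − (-0.4959)) = 0.283.
Then μ = -0.51 − (-0.4959)·0.283 = -0.369.
Precision τ = 1/σ² = 1/0.2835² = 12.4.

μ = -0.369, τ = 12.4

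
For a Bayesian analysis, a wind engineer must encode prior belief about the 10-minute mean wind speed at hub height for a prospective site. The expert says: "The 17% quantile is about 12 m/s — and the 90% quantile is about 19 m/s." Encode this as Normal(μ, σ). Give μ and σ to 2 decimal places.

For Normal(μ,σ), the p-quantile is μ + z_p·σ. Here z_{0.17} = -0.9542, z_{0.9} = 1.282.
So 12 = μ − 0.9542σ and 19 = μ + 1.282σ.
Subtracting: σ = (19 − 12)/(1.282 − (-0.9542)) = 3.13.
Then μ = 12 − (-0.9542)·3.13 = 14.99.

μ = 14.99, σ = 3.13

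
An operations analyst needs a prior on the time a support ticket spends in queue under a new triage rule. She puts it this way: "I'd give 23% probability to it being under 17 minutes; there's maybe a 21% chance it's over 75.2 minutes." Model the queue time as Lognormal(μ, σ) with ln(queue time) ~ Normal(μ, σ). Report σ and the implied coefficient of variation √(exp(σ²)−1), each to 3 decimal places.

σ ≈ 0.962, CV ≈ 1.235

If T ~ Lognormal(μ,σ) then ln T ~ Normal(μ,σ), so the p-quantile of ln T is μ + z_p·σ.
ln(17) = 2.833 and ln(75.2) = 4.32; z_{0.23} = -0.7388, z_{0.79} = 0.8064.
σ = (4.32 − 2.833)/(0.8064 − (-0.7388)) = 0.962.
μ = 2.833 − (-0.7388)·0.962 = 3.544.
CV = √(exp(σ²)−1) = √(exp(0.9259)−1) = 1.235.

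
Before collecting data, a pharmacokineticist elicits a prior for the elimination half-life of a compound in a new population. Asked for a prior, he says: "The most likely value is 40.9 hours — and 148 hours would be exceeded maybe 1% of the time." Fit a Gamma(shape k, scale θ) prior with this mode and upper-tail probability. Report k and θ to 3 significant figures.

Gamma(k,θ) with k>1 has mode (k−1)θ, so θ = 40.9/(k−1).
Need P(X < 148) = 0.99 with θ tied to k this way. Start at k = 2, θ = 40.9: P(X<148) ≈ 0.876.
Too low — raise k to concentrate. Iterating converges to k ≈ 3.6.
Then θ = 40.9/(3.6−1) ≈ 15.8.

k ≈ 3.6, θ ≈ 15.8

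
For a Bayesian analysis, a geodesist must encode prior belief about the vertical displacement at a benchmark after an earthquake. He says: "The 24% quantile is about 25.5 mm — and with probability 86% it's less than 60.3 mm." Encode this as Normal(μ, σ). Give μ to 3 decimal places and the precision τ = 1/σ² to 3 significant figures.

μ = 39.257, τ = 0.00264

The p-quantile of Normal(μ,σ) is μ + z_p·σ, with z_{0.24} = -0.7063 and z_{0.86} = 1.08.
Eliminate σ: μ = (z₂·x₁ − z₁·x₂)/(z₂ − z₁) = (1.08·25.5 − (-0.7063)·60.3)/1.787 = 39.257.
Then σ = (x₂ − x₁)/(z₂ − z₁) = (60.3 − 25.5)/1.787 = 19.478.
Precision τ = 1/σ² = 1/19.48² = 0.00264.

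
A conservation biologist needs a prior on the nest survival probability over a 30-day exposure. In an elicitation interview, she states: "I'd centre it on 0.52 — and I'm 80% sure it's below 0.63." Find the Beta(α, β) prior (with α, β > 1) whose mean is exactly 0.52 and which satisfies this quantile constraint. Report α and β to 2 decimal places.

With mean 0.52 fixed, write α = 0.52s, β = 0.48s where s = α+β.
Need P(θ < 0.63) = 0.8 under Beta(0.52s, 0.48s). Normal approximation: (q−m)/√(m(1−m)/s) ≈ z_{0.8} = 0.842, so s ≈ 0.52·0.48·(0.842)²/(0.63−0.52)² = 14.6.
At s = 14.6: P(θ<0.63) ≈ 0.798. Adjusting to match 0.8 gives s ≈ 14.80.
So α = 0.52·14.80 ≈ 7.70, β = 0.48·14.80 ≈ 7.11.

α ≈ 7.70, β ≈ 7.11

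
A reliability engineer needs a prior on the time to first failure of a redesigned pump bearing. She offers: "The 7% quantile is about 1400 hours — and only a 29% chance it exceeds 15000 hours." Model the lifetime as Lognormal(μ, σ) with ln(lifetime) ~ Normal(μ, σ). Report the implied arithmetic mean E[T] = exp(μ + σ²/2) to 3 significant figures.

E[T] ≈ 15600 hours

If T ~ Lognormal(μ,σ) then ln T ~ Normal(μ,σ), so the p-quantile of ln T is μ + z_p·σ.
ln(1400) = 7.244 and ln(15000) = 9.616; z_{0.07} = -1.476, z_{0.71} = 0.5534.
σ = (9.616 − 7.244)/(0.5534 − (-1.476)) = 1.169.
μ = 7.244 − (-1.476)·1.169 = 8.969.
E[T] = exp(μ + σ²/2) = exp(8.969 + 0.6830) = 15600 hours.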